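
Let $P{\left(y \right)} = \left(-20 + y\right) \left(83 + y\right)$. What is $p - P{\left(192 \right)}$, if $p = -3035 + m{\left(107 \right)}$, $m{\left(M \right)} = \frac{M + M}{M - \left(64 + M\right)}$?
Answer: $- \frac{1610827}{32} \approx -50338.0$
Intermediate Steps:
$m{\left(M \right)} = - \frac{M}{32}$ ($m{\left(M \right)} = \frac{2 M}{-64} = 2 M \left(- \frac{1}{64}\right) = - \frac{M}{32}$)
$p = - \frac{97227}{32}$ ($p = -3035 - \frac{107}{32} = - \frac{97227}{32} \approx -3038.3$)
$p - P{\left(192 \right)} = - \frac{97227}{32} - \left(-1660 + 192^{2} + 63 \cdot 192\right) = - \frac{97227}{32} - \left(-1660 + 36864 + 12096\right) = - \frac{97227}{32} - 47300 = - \frac{1610827}{32}$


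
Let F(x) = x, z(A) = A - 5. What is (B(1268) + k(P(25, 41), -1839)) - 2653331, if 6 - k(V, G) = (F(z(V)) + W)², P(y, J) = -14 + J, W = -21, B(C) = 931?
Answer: -2652395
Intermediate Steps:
z(A) = -5 + A
k(V, G) = 6 - (-26 + V)² (k(V, G) = 6 - ((-5 + V) - 21)² = 6 - (-26 + V)²)
(B(1268) + k(P(25, 41), -1839)) - 2653331 = (931 + (6 - (-26 + (-14 + 41))²)) - 2653331 = (931 + (6 - (-26 + 27)²)) - 2653331 = (931 + (6 - 1*1²)) - 2653331 = (931 + (6 - 1*1)) - 2653331 = (931 + (6 - 1)) - 2653331 = (931 + 5) - 2653331 = 936 - 2653331 = -2652395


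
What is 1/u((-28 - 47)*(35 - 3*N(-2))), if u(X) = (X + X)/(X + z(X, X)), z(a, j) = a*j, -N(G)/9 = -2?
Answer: 713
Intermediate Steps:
N(G) = 18 (N(G) = -9*(-2) = 18)
u(X) = 2*X/(X + X²) (u(X) = (X + X)/(X + X*X) = (2*X)/(X + X²) = 2*X/(X + X²))
1/u((-28 - 47)*(35 - 3*N(-2))) = 1/(2/(1 + (-28 - 47)*(35 - 3*18))) = 1/(2/(1 - 75*(35 - 54))) = 1/(2/(1 - 75*(-19))) = 1/(2/(1 + 1425)) = 1/(2/1426) = 1/(2*(1/1426)) = 1/(1/713) = 713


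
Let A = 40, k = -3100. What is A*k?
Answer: -124000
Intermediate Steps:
A*k = 40*(-3100) = -124000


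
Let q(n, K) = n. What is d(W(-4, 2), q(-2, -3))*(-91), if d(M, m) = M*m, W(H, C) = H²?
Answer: 2912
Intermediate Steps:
d(W(-4, 2), q(-2, -3))*(-91) = ((-4)²*(-2))*(-91) = (16*(-2))*(-91) = -32*(-91) = 2912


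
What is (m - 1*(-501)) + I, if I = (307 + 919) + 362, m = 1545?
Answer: 3634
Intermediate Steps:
I = 1588 (I = 1226 + 362 = 1588)
(m - 1*(-501)) + I = (1545 - 1*(-501)) + 1588 = (1545 + 501) + 1588 = 2046 + 1588 = 3634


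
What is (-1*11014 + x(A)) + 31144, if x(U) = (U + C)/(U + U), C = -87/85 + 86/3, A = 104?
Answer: 1067728769/53040 ≈ 20131.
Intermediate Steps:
C = 7049/255 (C = -87*1/85 + 86*(⅓) = -87/85 + 86/3 = 7049/255 ≈ 27.643)
x(U) = (7049/255 + U)/(2*U) (x(U) = (U + 7049/255)/(U + U) = (7049/255 + U)/((2*U)) = (7049/255 + U)*(1/(2*U)) = (7049/255 + U)/(2*U))
(-1*11014 + x(A)) + 31144 = (-1*11014 + (1/510)*(7049 + 255*104)/104) + 31144 = (-11014 + (1/510)*(1/104)*(7049 + 26520)) + 31144 = (-11014 + (1/510)*(1/104)*33569) + 31144 = (-11014 + 33569/53040) + 31144 = -584148991/53040 + 31144 = 1067728769/53040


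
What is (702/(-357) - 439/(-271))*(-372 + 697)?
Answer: -3631225/32249 ≈ -112.60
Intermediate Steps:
(702/(-357) - 439/(-271))*(-372 + 697) = (702*(-1/357) - 439*(-1/271))*325 = (-234/119 + 439/271)*325 = -11173/32249*325 = -3631225/32249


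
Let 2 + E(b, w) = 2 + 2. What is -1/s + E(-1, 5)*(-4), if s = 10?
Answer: -81/10 ≈ -8.1000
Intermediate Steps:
E(b, w) = 2 (E(b, w) = -2 + (2 + 2) = -2 + 4 = 2)
-1/s + E(-1, 5)*(-4) = -1/10 + 2*(-4) = -1*⅒ - 8 = -⅒ - 8 = -81/10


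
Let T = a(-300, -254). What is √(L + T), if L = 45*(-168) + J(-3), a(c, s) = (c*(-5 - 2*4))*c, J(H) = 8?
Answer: 4*I*√73597 ≈ 1085.2*I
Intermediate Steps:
a(c, s) = -13*c² (a(c, s) = (c*(-5 - 8))*c = (c*(-13))*c = (-13*c)*c = -13*c²)
T = -1170000 (T = -13*(-300)² = -13*90000 = -1170000)
L = -7552 (L = 45*(-168) + 8 = -7560 + 8 = -7552)
√(L + T) = √(-7552 - 1170000) = √(-1177552) = 4*I*√73597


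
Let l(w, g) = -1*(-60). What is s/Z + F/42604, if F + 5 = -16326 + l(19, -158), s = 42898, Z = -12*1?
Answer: -456955411/127812 ≈ -3575.2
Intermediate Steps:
Z = -12
l(w, g) = 60
F = -16271 (F = -5 + (-16326 + 60) = -5 - 16266 = -16271)
s/Z + F/42604 = 42898/(-12) - 16271/42604 = 42898*(-1/12) - 16271*1/42604 = -21449/6 - 16271/42604 = -456955411/127812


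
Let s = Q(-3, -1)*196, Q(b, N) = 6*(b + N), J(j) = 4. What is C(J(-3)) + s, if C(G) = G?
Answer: -4700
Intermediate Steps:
Q(b, N) = 6*N + 6*b (Q(b, N) = 6*(N + b) = 6*N + 6*b)
s = -4704 (s = (6*(-1) + 6*(-3))*196 = (-6 - 18)*196 = -24*196 = -4704)
C(J(-3)) + s = 4 - 4704 = -4700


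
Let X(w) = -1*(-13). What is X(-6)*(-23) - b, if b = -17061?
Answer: 16762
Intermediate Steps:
X(w) = 13
X(-6)*(-23) - b = 13*(-23) - 1*(-17061) = -299 + 17061 = 16762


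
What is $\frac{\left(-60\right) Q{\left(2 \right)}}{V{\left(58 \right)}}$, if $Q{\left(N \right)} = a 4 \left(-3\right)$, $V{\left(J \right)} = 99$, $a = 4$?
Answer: $\frac{320}{11} \approx 29.091$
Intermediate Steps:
$Q{\left(N \right)} = -48$ ($Q{\left(N \right)} = 4 \cdot 4 \left(-3\right) = 16 \left(-3\right) = -48$)
$\frac{\left(-60\right) Q{\left(2 \right)}}{V{\left(58 \right)}} = \frac{\left(-60\right) \left(-48\right)}{99} = 2880 \cdot \frac{1}{99} = \frac{320}{11}$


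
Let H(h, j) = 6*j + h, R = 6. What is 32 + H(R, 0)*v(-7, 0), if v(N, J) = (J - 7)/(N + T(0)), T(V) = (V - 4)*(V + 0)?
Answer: 38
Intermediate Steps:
T(V) = V*(-4 + V) (T(V) = (-4 + V)*V = V*(-4 + V))
H(h, j) = h + 6*j
v(N, J) = (-7 + J)/N (v(N, J) = (J - 7)/(N + 0*(-4 + 0)) = (-7 + J)/(N + 0*(-4)) = (-7 + J)/(N + 0) = (-7 + J)/N)
32 + H(R, 0)*v(-7, 0) = 32 + (6 + 6*0)*((-7 + 0)/(-7)) = 32 + (6 + 0)*(-⅐*(-7)) = 32 + 6*1 = 32 + 6 = 38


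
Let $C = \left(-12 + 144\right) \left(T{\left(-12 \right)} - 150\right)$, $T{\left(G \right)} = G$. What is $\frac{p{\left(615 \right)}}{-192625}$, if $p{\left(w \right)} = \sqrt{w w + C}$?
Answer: $- \frac{3 \sqrt{39649}}{192625} \approx -0.0031012$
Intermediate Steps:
$C = -21384$ ($C = \left(-12 + 144\right) \left(-12 - 150\right) = 132 \left(-162\right) = -21384$)
$p{\left(w \right)} = \sqrt{-21384 + w^{2}}$ ($p{\left(w \right)} = \sqrt{w w - 21384} = \sqrt{w^{2} - 21384} = \sqrt{-21384 + w^{2}}$)
$\frac{p{\left(615 \right)}}{-192625} = \frac{\sqrt{-21384 + 615^{2}}}{-192625} = \sqrt{-21384 + 378225} \left(- \frac{1}{192625}\right) = \sqrt{356841} \left(- \frac{1}{192625}\right) = 3 \sqrt{39649} \left(- \frac{1}{192625}\right) = - \frac{3 \sqrt{39649}}{192625}$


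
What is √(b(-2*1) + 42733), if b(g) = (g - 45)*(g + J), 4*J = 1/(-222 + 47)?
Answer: √209852629/70 ≈ 206.95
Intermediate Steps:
J = -1/700 (J = 1/(4*(-222 + 47)) = (¼)/(-175) = (¼)*(-1/175) = -1/700 ≈ -0.0014286)
b(g) = (-45 + g)*(-1/700 + g) (b(g) = (g - 45)*(g - 1/700) = (-45 + g)*(-1/700 + g))
√(b(-2*1) + 42733) = √((9/140 + (-2*1)² - (-31501)/350) + 42733) = √((9/140 + (-2)² - 31501/700*(-2)) + 42733) = √((9/140 + 4 + 31501/350) + 42733) = √(65847/700 + 42733) = √(29978947/700) = √209852629/70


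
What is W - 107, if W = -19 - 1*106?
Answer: -232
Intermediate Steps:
W = -125 (W = -19 - 106 = -125)
W - 107 = -125 - 107 = -232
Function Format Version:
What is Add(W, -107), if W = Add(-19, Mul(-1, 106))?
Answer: -232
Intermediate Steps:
W = -125 (W = Add(-19, -106) = -125)
Add(W, -107) = Add(-125, -107) = -232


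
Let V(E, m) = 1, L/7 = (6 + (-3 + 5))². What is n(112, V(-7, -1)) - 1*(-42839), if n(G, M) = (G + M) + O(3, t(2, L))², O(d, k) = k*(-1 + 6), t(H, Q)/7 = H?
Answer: 47852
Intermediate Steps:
L = 448 (L = 7*(6 + (-3 + 5))² = 7*(6 + 2)² = 7*8² = 7*64 = 448)
t(H, Q) = 7*H
O(d, k) = 5*k (O(d, k) = k*5 = 5*k)
n(G, M) = 4900 + G + M (n(G, M) = (G + M) + (5*(7*2))² = (G + M) + (5*14)² = (G + M) + 70² = (G + M) + 4900 = 4900 + G + M)
n(112, V(-7, -1)) - 1*(-42839) = (4900 + 112 + 1) - 1*(-42839) = 5013 + 42839 = 47852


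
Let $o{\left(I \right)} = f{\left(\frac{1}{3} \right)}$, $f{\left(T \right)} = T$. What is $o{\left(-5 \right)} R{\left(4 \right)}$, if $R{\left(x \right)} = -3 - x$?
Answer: $- \frac{7}{3} \approx -2.3333$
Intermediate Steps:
$o{\left(I \right)} = \frac{1}{3}$
$o{\left(-5 \right)} R{\left(4 \right)} = \frac{-3 - 4}{3} = \frac{1}{3} \left(-7\right) = - \frac{7}{3}$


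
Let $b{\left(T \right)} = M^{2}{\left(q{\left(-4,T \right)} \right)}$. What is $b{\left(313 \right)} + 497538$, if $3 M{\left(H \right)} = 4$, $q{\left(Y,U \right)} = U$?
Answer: $\frac{4477858}{9} \approx 4.9754 \cdot 10^{5}$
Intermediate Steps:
$M{\left(H \right)} = \frac{4}{3}$ ($M{\left(H \right)} = \frac{1}{3} \cdot 4 = \frac{4}{3}$)
$b{\left(T \right)} = \frac{16}{9}$ ($b{\left(T \right)} = \left(\frac{4}{3}\right)^{2} = \frac{16}{9}$)
$b{\left(313 \right)} + 497538 = \frac{16}{9} + 497538 = \frac{4477858}{9}$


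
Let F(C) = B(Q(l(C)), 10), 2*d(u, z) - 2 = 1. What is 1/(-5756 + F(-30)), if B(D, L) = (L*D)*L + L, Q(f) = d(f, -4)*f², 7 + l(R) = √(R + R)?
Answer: I/(4*(-1849*I + 1050*√15)) ≈ -2.3163e-5 + 5.0944e-5*I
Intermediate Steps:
d(u, z) = 3/2 (d(u, z) = 1 + (½)*1 = 1 + ½ = 3/2)
l(R) = -7 + √2*√R (l(R) = -7 + √(R + R) = -7 + √(2*R) = -7 + √2*√R)
Q(f) = 3*f²/2
B(D, L) = L + D*L² (B(D, L) = (D*L)*L + L = D*L² + L = L + D*L²)
F(C) = 10 + 150*(-7 + √2*√C)² (F(C) = 10*(1 + (3*(-7 + √2*√C)²/2)*10) = 10*(1 + 15*(-7 + √2*√C)²) = 10 + 150*(-7 + √2*√C)²)
1/(-5756 + F(-30)) = 1/(-5756 + (7360 + 300*(-30) - 2100*√2*√(-30))) = 1/(-5756 + (7360 - 9000 - 2100*√2*I*√30)) = 1/(-5756 + (7360 - 9000 - 4200*I*√15)) = 1/(-5756 + (-1640 - 4200*I*√15)) = 1/(-7396 - 4200*I*√15)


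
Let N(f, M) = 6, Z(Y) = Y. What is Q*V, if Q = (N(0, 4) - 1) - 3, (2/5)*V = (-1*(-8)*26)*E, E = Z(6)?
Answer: 6240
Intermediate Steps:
E = 6
V = 3120 (V = 5*((-1*(-8)*26)*6)/2 = 5*((8*26)*6)/2 = 5*(208*6)/2 = (5/2)*1248 = 3120)
Q = 2 (Q = (6 - 1) - 3 = 5 - 3 = 2)
Q*V = 2*3120 = 6240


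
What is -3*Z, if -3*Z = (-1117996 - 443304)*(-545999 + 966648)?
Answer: -656759283700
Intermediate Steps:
Z = 656759283700/3 (Z = -(-1117996 - 443304)*(-545999 + 966648)/3 = -(-1561300)*420649/3 = -1/3*(-656759283700) = 656759283700/3 ≈ 2.1892e+11)
-3*Z = -3*656759283700/3 = -656759283700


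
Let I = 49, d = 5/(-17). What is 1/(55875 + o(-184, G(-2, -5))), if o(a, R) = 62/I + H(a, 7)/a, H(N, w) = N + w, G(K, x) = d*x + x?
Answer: 9016/503789081 ≈ 1.7896e-5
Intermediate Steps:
d = -5/17 (d = 5*(-1/17) = -5/17 ≈ -0.29412)
G(K, x) = 12*x/17 (G(K, x) = -5*x/17 + x = 12*x/17)
o(a, R) = 62/49 + (7 + a)/a (o(a, R) = 62/49 + (a + 7)/a = 62*(1/49) + (7 + a)/a = 62/49 + (7 + a)/a)
1/(55875 + o(-184, G(-2, -5))) = 1/(55875 + (111/49 + 7/(-184))) = 1/(55875 + (111/49 + 7*(-1/184))) = 1/(55875 + (111/49 - 7/184)) = 1/(55875 + 20081/9016) = 1/(503789081/9016) = 9016/503789081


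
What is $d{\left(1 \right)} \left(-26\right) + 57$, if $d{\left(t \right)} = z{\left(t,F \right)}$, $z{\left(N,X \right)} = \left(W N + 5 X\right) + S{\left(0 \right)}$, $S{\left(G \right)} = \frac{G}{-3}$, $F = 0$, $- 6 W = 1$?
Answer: $\frac{184}{3} \approx 61.333$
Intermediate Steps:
$W = - \frac{1}{6}$ ($W = \left(- \frac{1}{6}\right) 1 = - \frac{1}{6} \approx -0.16667$)
$S{\left(G \right)} = - \frac{G}{3}$ ($S{\left(G \right)} = G \left(- \frac{1}{3}\right) = - \frac{G}{3}$)
$z{\left(N,X \right)} = 5 X - \frac{N}{6}$ ($z{\left(N,X \right)} = \left(- \frac{N}{6} + 5 X\right) - 0 = \left(5 X - \frac{N}{6}\right) + 0 = 5 X - \frac{N}{6}$)
$d{\left(t \right)} = - \frac{t}{6}$ ($d{\left(t \right)} = 5 \cdot 0 - \frac{t}{6} = 0 - \frac{t}{6} = - \frac{t}{6}$)
$d{\left(1 \right)} \left(-26\right) + 57 = \left(- \frac{1}{6}\right) 1 \left(-26\right) + 57 = \left(- \frac{1}{6}\right) \left(-26\right) + 57 = \frac{13}{3} + 57 = \frac{184}{3}$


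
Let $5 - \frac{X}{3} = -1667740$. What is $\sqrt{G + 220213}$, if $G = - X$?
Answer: $i \sqrt{4783022} \approx 2187.0 i$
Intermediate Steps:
$X = 5003235$ ($X = 15 - -5003220 = 15 + 5003220 = 5003235$)
$G = -5003235$ ($G = \left(-1\right) 5003235 = -5003235$)
$\sqrt{G + 220213} = \sqrt{-5003235 + 220213} = \sqrt{-4783022} = i \sqrt{4783022}$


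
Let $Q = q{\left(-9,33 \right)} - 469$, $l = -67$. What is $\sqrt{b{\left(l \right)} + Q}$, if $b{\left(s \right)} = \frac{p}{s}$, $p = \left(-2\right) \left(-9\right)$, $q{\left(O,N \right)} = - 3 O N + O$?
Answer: $\frac{\sqrt{1852751}}{67} \approx 20.316$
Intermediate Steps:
$q{\left(O,N \right)} = O - 3 N O$ ($q{\left(O,N \right)} = - 3 N O + O = O - 3 N O$)
$p = 18$
$Q = 413$ ($Q = - 9 \left(1 - 99\right) - 469 = \left(-9\right) \left(-98\right) - 469 = 882 - 469 = 413$)
$b{\left(s \right)} = \frac{18}{s}$
$\sqrt{b{\left(l \right)} + Q} = \sqrt{\frac{18}{-67} + 413} = \sqrt{18 \left(- \frac{1}{67}\right) + 413} = \sqrt{- \frac{18}{67} + 413} = \sqrt{\frac{27653}{67}} = \frac{\sqrt{1852751}}{67}$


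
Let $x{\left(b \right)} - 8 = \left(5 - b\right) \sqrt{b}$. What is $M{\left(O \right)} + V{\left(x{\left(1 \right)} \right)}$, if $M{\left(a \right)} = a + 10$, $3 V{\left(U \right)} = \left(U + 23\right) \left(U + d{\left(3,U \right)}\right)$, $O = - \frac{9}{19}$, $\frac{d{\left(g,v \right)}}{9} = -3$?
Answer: $- \frac{3144}{19} \approx -165.47$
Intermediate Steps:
$x{\left(b \right)} = 8 + \sqrt{b} \left(5 - b\right)$ ($x{\left(b \right)} = 8 + \left(5 - b\right) \sqrt{b} = 8 + \sqrt{b} \left(5 - b\right)$)
$d{\left(g,v \right)} = -27$ ($d{\left(g,v \right)} = 9 \left(-3\right) = -27$)
$O = - \frac{9}{19}$ ($O = \left(-9\right) \frac{1}{19} = - \frac{9}{19} \approx -0.47368$)
$V{\left(U \right)} = \frac{\left(-27 + U\right) \left(23 + U\right)}{3}$ ($V{\left(U \right)} = \frac{\left(U + 23\right) \left(U - 27\right)}{3} = \frac{\left(23 + U\right) \left(-27 + U\right)}{3} = \frac{\left(-27 + U\right) \left(23 + U\right)}{3}$)
$M{\left(a \right)} = 10 + a$
$M{\left(O \right)} + V{\left(x{\left(1 \right)} \right)} = \left(10 - \frac{9}{19}\right) - \left(207 - \frac{\left(8 - 1^{\frac{3}{2}} + 5 \sqrt{1}\right)^{2}}{3} + \frac{4 \left(8 - 1^{\frac{3}{2}} + 5 \sqrt{1}\right)}{3}\right) = \frac{181}{19} - \left(207 - \frac{\left(8 - 1 + 5 \cdot 1\right)^{2}}{3} + \frac{4 \left(8 - 1 + 5 \cdot 1\right)}{3}\right) = \frac{181}{19} - \left(207 - \frac{\left(8 - 1 + 5\right)^{2}}{3} + \frac{4 \left(8 - 1 + 5\right)}{3}\right) = \frac{181}{19} - \left(223 - 48\right) = \frac{181}{19} - 175 = - \frac{3144}{19}$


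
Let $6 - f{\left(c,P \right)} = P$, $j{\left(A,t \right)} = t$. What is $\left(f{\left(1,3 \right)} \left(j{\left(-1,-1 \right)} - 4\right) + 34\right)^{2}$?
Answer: $361$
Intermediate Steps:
$f{\left(c,P \right)} = 6 - P$
$\left(f{\left(1,3 \right)} \left(j{\left(-1,-1 \right)} - 4\right) + 34\right)^{2} = \left(\left(6 - 3\right) \left(-1 - 4\right) + 34\right)^{2} = \left(\left(6 - 3\right) \left(-5\right) + 34\right)^{2} = \left(3 \left(-5\right) + 34\right)^{2} = \left(-15 + 34\right)^{2} = 19^{2} = 361$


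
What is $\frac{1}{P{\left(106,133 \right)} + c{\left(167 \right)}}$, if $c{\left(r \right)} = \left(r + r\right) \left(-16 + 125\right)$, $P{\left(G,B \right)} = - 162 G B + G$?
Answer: $- \frac{1}{2247364} \approx -4.4497 \cdot 10^{-7}$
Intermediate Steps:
$P{\left(G,B \right)} = G - 162 B G$ ($P{\left(G,B \right)} = - 162 B G + G = G - 162 B G$)
$c{\left(r \right)} = 218 r$ ($c{\left(r \right)} = 2 r 109 = 218 r$)
$\frac{1}{P{\left(106,133 \right)} + c{\left(167 \right)}} = \frac{1}{106 \left(1 - 21546\right) + 218 \cdot 167} = \frac{1}{106 \left(1 - 21546\right) + 36406} = \frac{1}{106 \left(-21545\right) + 36406} = \frac{1}{-2283770 + 36406} = \frac{1}{-2247364} = - \frac{1}{2247364}$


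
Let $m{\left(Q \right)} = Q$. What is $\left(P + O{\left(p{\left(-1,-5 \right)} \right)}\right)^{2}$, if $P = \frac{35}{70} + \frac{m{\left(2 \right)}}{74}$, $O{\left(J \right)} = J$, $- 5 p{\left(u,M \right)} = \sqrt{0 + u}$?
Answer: $\frac{32549}{136900} - \frac{39 i}{185} \approx 0.23776 - 0.21081 i$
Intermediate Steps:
$p{\left(u,M \right)} = - \frac{\sqrt{u}}{5}$ ($p{\left(u,M \right)} = - \frac{\sqrt{0 + u}}{5} = - \frac{\sqrt{u}}{5}$)
$P = \frac{39}{74}$ ($P = \frac{35}{70} + \frac{2}{74} = 35 \cdot \frac{1}{70} + 2 \cdot \frac{1}{74} = \frac{1}{2} + \frac{1}{37} = \frac{39}{74} \approx 0.52703$)
$\left(P + O{\left(p{\left(-1,-5 \right)} \right)}\right)^{2} = \left(\frac{39}{74} - \frac{\sqrt{-1}}{5}\right)^{2} = \left(\frac{39}{74} - \frac{i}{5}\right)^{2}$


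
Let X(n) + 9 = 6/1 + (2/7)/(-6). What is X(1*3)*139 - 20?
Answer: -9316/21 ≈ -443.62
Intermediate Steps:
X(n) = -64/21 (X(n) = -9 + (6/1 + (2/7)/(-6)) = -9 + (6*1 + (2*(1/7))*(-1/6)) = -9 + (6 + (2/7)*(-1/6)) = -9 + (6 - 1/21) = -9 + 125/21 = -64/21)
X(1*3)*139 - 20 = -64/21*139 - 20 = -8896/21 - 20 = -9316/21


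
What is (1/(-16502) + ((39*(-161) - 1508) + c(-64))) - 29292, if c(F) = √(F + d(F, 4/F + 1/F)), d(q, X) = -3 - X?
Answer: -611877659/16502 + I*√4283/8 ≈ -37079.0 + 8.1806*I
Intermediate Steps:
c(F) = √(-3 + F - 5/F) (c(F) = √(F + (-3 - (4/F + 1/F))) = √(F + (-3 - 5/F)) = √(-3 + F - 5/F))
(1/(-16502) + ((39*(-161) - 1508) + c(-64))) - 29292 = (1/(-16502) + ((39*(-161) - 1508) + √(-3 - 64 - 5/(-64)))) - 29292 = (-1/16502 + ((-6279 - 1508) + √(-3 - 64 - 5*(-1/64)))) - 29292 = (-1/16502 + (-7787 + √(-3 - 64 + 5/64))) - 29292 = (-1/16502 + (-7787 + √(-4283/64))) - 29292 = (-1/16502 + (-7787 + I*√4283/8)) - 29292 = (-128501075/16502 + I*√4283/8) - 29292 = -611877659/16502 + I*√4283/8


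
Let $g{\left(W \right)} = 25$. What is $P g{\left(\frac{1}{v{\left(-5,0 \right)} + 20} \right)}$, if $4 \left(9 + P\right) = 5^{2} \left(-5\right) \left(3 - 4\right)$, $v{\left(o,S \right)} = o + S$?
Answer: $\frac{2225}{4} \approx 556.25$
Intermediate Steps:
$v{\left(o,S \right)} = S + o$
$P = \frac{89}{4}$ ($P = -9 + \frac{5^{2} \left(-5\right) \left(3 - 4\right)}{4} = -9 + \frac{25 \left(-5\right) \left(3 - 4\right)}{4} = -9 + \frac{\left(-125\right) \left(-1\right)}{4} = -9 + \frac{1}{4} \cdot 125 = -9 + \frac{125}{4} = \frac{89}{4} \approx 22.25$)
$P g{\left(\frac{1}{v{\left(-5,0 \right)} + 20} \right)} = \frac{89}{4} \cdot 25 = \frac{2225}{4}$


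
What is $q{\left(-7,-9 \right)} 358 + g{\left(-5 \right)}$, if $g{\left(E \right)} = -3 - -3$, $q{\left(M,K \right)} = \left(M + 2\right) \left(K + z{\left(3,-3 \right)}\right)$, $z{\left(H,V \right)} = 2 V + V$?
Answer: $32220$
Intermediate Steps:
$z{\left(H,V \right)} = 3 V$
$q{\left(M,K \right)} = \left(-9 + K\right) \left(2 + M\right)$ ($q{\left(M,K \right)} = \left(M + 2\right) \left(K + 3 \left(-3\right)\right) = \left(2 + M\right) \left(K - 9\right) = \left(2 + M\right) \left(-9 + K\right) = \left(-9 + K\right) \left(2 + M\right)$)
$g{\left(E \right)} = 0$ ($g{\left(E \right)} = -3 + 3 = 0$)
$q{\left(-7,-9 \right)} 358 + g{\left(-5 \right)} = \left(-18 - -63 + 2 \left(-9\right) - -63\right) 358 + 0 = \left(-18 + 63 - 18 + 63\right) 358 + 0 = 90 \cdot 358 + 0 = 32220 + 0 = 32220$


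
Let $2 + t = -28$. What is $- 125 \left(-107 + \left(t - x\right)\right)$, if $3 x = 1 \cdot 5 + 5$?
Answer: $\frac{52625}{3} \approx 17542.0$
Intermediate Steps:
$t = -30$ ($t = -2 - 28 = -30$)
$x = \frac{10}{3}$ ($x = \frac{1 \cdot 5 + 5}{3} = \frac{5 + 5}{3} = \frac{1}{3} \cdot 10 = \frac{10}{3} \approx 3.3333$)
$- 125 \left(-107 + \left(t - x\right)\right) = - 125 \left(-107 - \frac{100}{3}\right) = \left(-125\right) \left(- \frac{421}{3}\right) = \frac{52625}{3}$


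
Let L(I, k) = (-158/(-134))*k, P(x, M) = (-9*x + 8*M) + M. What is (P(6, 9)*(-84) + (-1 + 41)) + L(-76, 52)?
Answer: -145168/67 ≈ -2166.7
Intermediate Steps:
P(x, M) = -9*x + 9*M
L(I, k) = 79*k/67 (L(I, k) = (-158*(-1/134))*k = 79*k/67)
(P(6, 9)*(-84) + (-1 + 41)) + L(-76, 52) = ((-9*6 + 9*9)*(-84) + (-1 + 41)) + (79/67)*52 = ((-54 + 81)*(-84) + 40) + 4108/67 = (27*(-84) + 40) + 4108/67 = (-2268 + 40) + 4108/67 = -2228 + 4108/67 = -145168/67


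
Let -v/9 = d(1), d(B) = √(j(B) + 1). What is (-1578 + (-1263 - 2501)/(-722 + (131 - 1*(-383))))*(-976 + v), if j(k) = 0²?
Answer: 79898275/52 ≈ 1.5365e+6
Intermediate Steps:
j(k) = 0
d(B) = 1 (d(B) = √(0 + 1) = √1 = 1)
v = -9 (v = -9*1 = -9)
(-1578 + (-1263 - 2501)/(-722 + (131 - 1*(-383))))*(-976 + v) = (-1578 + (-1263 - 2501)/(-722 + (131 - 1*(-383))))*(-976 - 9) = (-1578 - 3764/(-722 + (131 + 383)))*(-985) = (-1578 - 3764/(-722 + 514))*(-985) = (-1578 - 3764/(-208))*(-985) = (-1578 - 3764*(-1/208))*(-985) = (-1578 + 941/52)*(-985) = -81115/52*(-985) = 79898275/52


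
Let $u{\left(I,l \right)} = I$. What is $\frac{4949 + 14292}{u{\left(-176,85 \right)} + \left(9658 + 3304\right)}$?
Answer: $\frac{19241}{12786} \approx 1.5048$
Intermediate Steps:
$\frac{4949 + 14292}{u{\left(-176,85 \right)} + \left(9658 + 3304\right)} = \frac{4949 + 14292}{-176 + \left(9658 + 3304\right)} = \frac{19241}{-176 + 12962} = \frac{19241}{12786}$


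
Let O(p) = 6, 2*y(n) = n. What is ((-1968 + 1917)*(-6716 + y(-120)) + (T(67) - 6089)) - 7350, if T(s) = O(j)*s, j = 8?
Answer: 332539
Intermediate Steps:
y(n) = n/2
T(s) = 6*s
((-1968 + 1917)*(-6716 + y(-120)) + (T(67) - 6089)) - 7350 = ((-1968 + 1917)*(-6716 + (½)*(-120)) + (6*67 - 6089)) - 7350 = (-51*(-6716 - 60) + (402 - 6089)) - 7350 = (-51*(-6776) - 5687) - 7350 = (345576 - 5687) - 7350 = 339889 - 7350 = 332539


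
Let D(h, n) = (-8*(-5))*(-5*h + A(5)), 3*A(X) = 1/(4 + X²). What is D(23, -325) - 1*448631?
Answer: -39431057/87 ≈ -4.5323e+5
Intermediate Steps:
A(X) = 1/(3*(4 + X²))
D(h, n) = 40/87 - 200*h (D(h, n) = (-8*(-5))*(-5*h + 1/(3*(4 + 5²))) = 40*(-5*h + 1/(3*(4 + 25))) = 40*(-5*h + (⅓)/29) = 40*(-5*h + (⅓)*(1/29)) = 40*(-5*h + 1/87) = 40*(1/87 - 5*h) = 40/87 - 200*h)
D(23, -325) - 1*448631 = (40/87 - 200*23) - 1*448631 = (40/87 - 4600) - 448631 = -400160/87 - 448631 = -39431057/87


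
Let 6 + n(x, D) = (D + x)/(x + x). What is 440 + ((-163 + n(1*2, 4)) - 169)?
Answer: 207/2 ≈ 103.50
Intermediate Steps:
n(x, D) = -6 + (D + x)/(2*x) (n(x, D) = -6 + (D + x)/(x + x) = -6 + (D + x)/((2*x)) = -6 + (D + x)*(1/(2*x)) = -6 + (D + x)/(2*x))
440 + ((-163 + n(1*2, 4)) - 169) = 440 + ((-163 + (4 - 11*2)/(2*((1*2)))) - 169) = 440 + ((-163 + (1/2)*(4 - 11*2)/2) - 169) = 440 + ((-163 + (1/2)*(1/2)*(4 - 22)) - 169) = 440 + ((-163 + (1/2)*(1/2)*(-18)) - 169) = 440 + ((-163 - 9/2) - 169) = 440 + (-335/2 - 169) = 440 - 673/2 = 207/2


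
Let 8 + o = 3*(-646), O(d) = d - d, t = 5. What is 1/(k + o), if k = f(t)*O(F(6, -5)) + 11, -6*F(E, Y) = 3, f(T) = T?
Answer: -1/1935 ≈ -0.00051680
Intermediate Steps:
F(E, Y) = -½ (F(E, Y) = -⅙*3 = -½)
O(d) = 0
o = -1946 (o = -8 + 3*(-646) = -8 - 1938 = -1946)
k = 11 (k = 5*0 + 11 = 0 + 11 = 11)
1/(k + o) = 1/(11 - 1946) = 1/(-1935) = -1/1935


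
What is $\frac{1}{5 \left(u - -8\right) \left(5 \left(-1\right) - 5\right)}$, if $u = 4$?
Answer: $- \frac{1}{600} \approx -0.0016667$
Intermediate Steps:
$\frac{1}{5 \left(u - -8\right) \left(5 \left(-1\right) - 5\right)} = \frac{1}{5 \left(4 - -8\right) \left(5 \left(-1\right) - 5\right)} = \frac{1}{5 \left(4 + 8\right) \left(-5 - 5\right)} = \frac{1}{5 \cdot 12 \left(-10\right)} = \frac{1}{60 \left(-10\right)} = \frac{1}{-600} = - \frac{1}{600}$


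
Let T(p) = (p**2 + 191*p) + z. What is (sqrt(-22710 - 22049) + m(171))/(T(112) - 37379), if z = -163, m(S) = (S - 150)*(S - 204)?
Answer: 231/1202 - I*sqrt(44759)/3606 ≈ 0.19218 - 0.05867*I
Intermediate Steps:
m(S) = (-204 + S)*(-150 + S) (m(S) = (-150 + S)*(-204 + S) = (-204 + S)*(-150 + S))
T(p) = -163 + p**2 + 191*p (T(p) = (p**2 + 191*p) - 163 = -163 + p**2 + 191*p)
(sqrt(-22710 - 22049) + m(171))/(T(112) - 37379) = (sqrt(-22710 - 22049) + (30600 + 171**2 - 354*171))/((-163 + 112**2 + 191*112) - 37379) = (sqrt(-44759) + (30600 + 29241 - 60534))/((-163 + 12544 + 21392) - 37379) = (I*sqrt(44759) - 693)/(33773 - 37379) = (-693 + I*sqrt(44759))/(-3606) = (-693 + I*sqrt(44759))*(-1/3606) = 231/1202 - I*sqrt(44759)/3606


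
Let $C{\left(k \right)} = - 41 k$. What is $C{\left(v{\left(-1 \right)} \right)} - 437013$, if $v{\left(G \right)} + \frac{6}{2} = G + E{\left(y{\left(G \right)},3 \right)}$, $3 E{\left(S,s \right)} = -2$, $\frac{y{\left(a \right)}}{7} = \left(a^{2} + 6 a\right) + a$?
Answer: $- \frac{1310465}{3} \approx -4.3682 \cdot 10^{5}$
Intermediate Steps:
$y{\left(a \right)} = 7 a^{2} + 49 a$ ($y{\left(a \right)} = 7 \left(\left(a^{2} + 6 a\right) + a\right) = 7 \left(a^{2} + 7 a\right) = 7 a^{2} + 49 a$)
$E{\left(S,s \right)} = - \frac{2}{3}$ ($E{\left(S,s \right)} = \frac{1}{3} \left(-2\right) = - \frac{2}{3}$)
$v{\left(G \right)} = - \frac{11}{3} + G$ ($v{\left(G \right)} = -3 + \left(G - \frac{2}{3}\right) = -3 + \left(- \frac{2}{3} + G\right) = - \frac{11}{3} + G$)
$C{\left(v{\left(-1 \right)} \right)} - 437013 = - 41 \left(- \frac{11}{3} - 1\right) - 437013 = \left(-41\right) \left(- \frac{14}{3}\right) - 437013 = \frac{574}{3} - 437013 = - \frac{1310465}{3}$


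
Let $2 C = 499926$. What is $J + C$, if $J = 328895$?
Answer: $578858$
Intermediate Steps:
$C = 249963$ ($C = \frac{1}{2} \cdot 499926 = 249963$)
$J + C = 328895 + 249963 = 578858$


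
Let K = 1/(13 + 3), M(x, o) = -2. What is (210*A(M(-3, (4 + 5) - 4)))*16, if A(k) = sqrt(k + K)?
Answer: 840*I*sqrt(31) ≈ 4676.9*I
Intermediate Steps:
K = 1/16 ≈ 0.062500
A(k) = sqrt(1/16 + k) (A(k) = sqrt(k + 1/16) = sqrt(1/16 + k))
(210*A(M(-3, (4 + 5) - 4)))*16 = (210*(sqrt(1 + 16*(-2))/4))*16 = (210*(sqrt(1 - 32)/4))*16 = (210*(sqrt(-31)/4))*16 = (210*((I*sqrt(31))/4))*16 = (210*(I*sqrt(31)/4))*16 = (105*I*sqrt(31)/2)*16 = 840*I*sqrt(31)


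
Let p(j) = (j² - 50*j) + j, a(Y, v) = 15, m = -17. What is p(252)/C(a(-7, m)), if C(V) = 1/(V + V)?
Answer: 1534680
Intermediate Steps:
C(V) = 1/(2*V)
p(j) = j² - 49*j
p(252)/C(a(-7, m)) = (252*(-49 + 252))/(((½)/15)) = (252*203)/(((½)*(1/15))) = 51156/(1/30) = 51156*30 = 1534680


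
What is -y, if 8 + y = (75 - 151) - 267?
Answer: 351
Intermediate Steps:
y = -351 (y = -8 + ((75 - 151) - 267) = -8 + (-76 - 267) = -8 - 343 = -351)
-y = -1*(-351) = 351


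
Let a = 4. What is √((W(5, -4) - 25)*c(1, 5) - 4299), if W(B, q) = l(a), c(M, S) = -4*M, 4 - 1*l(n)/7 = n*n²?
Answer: I*√2519 ≈ 50.19*I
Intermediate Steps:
l(n) = 28 - 7*n³ (l(n) = 28 - 7*n*n² = 28 - 7*n³)
W(B, q) = -420 (W(B, q) = 28 - 7*4³ = 28 - 7*64 = 28 - 448 = -420)
√((W(5, -4) - 25)*c(1, 5) - 4299) = √((-420 - 25)*(-4*1) - 4299) = √(-445*(-4) - 4299) = √(1780 - 4299) = √(-2519) = I*√2519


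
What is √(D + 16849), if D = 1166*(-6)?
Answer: √9853 ≈ 99.262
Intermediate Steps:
D = -6996
√(D + 16849) = √(-6996 + 16849) = √9853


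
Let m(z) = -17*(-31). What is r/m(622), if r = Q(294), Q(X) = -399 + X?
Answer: -105/527 ≈ -0.19924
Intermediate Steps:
r = -105 (r = -399 + 294 = -105)
m(z) = 527
r/m(622) = -105/527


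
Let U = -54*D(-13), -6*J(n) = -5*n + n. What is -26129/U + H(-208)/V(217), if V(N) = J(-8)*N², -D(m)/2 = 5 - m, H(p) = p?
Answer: -1230312665/91541016 ≈ -13.440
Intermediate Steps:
J(n) = 2*n/3 (J(n) = -(-5*n + n)/6 = -(-2)*n/3 = 2*n/3)
D(m) = -10 + 2*m (D(m) = -2*(5 - m) = -10 + 2*m)
V(N) = -16*N²/3 (V(N) = ((⅔)*(-8))*N² = -16*N²/3)
U = 1944 (U = -54*(-10 + 2*(-13)) = -54*(-10 - 26) = -54*(-36) = 1944)
-26129/U + H(-208)/V(217) = -26129/1944 - 208/((-16/3*217²)) = -26129*1/1944 - 208/((-16/3*47089)) = -26129/1944 - 208/(-753424/3) = -26129/1944 - 208*(-3/753424) = -26129/1944 + 39/47089 = -1230312665/91541016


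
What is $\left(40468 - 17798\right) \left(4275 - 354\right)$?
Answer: $88889070$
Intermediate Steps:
$\left(40468 - 17798\right) \left(4275 - 354\right) = 22670 \left(4275 + \left(-21006 + 20652\right)\right) = 22670 \left(4275 - 354\right) = 22670 \cdot 3921 = 88889070$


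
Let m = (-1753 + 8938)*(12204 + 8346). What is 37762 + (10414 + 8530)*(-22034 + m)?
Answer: 2796697377666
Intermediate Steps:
m = 147651750 (m = 7185*20550 = 147651750)
37762 + (10414 + 8530)*(-22034 + m) = 37762 + (10414 + 8530)*(-22034 + 147651750) = 37762 + 18944*147629716 = 37762 + 2796697339904 = 2796697377666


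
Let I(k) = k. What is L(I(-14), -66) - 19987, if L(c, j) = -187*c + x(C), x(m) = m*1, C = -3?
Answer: -17372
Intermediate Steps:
x(m) = m
L(c, j) = -3 - 187*c (L(c, j) = -187*c - 3 = -3 - 187*c)
L(I(-14), -66) - 19987 = (-3 - 187*(-14)) - 19987 = (-3 + 2618) - 19987 = 2615 - 19987 = -17372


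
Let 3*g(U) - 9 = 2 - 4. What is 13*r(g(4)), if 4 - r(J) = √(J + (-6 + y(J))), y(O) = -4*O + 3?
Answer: 52 - 13*I*√10 ≈ 52.0 - 41.11*I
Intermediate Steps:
g(U) = 7/3 (g(U) = 3 + (2 - 4)/3 = 3 + (⅓)*(-2) = 3 - ⅔ = 7/3)
y(O) = 3 - 4*O
r(J) = 4 - √(-3 - 3*J) (r(J) = 4 - √(J + (-6 + (3 - 4*J))) = 4 - √(J + (-3 - 4*J)) = 4 - √(-3 - 3*J))
13*r(g(4)) = 13*(4 - √(-3 - 3*7/3)) = 13*(4 - √(-3 - 7)) = 13*(4 - √(-10)) = 13*(4 - I*√10) = 52 - 13*I*√10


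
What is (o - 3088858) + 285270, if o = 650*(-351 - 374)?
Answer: -3274838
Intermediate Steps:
o = -471250 (o = 650*(-725) = -471250)
(o - 3088858) + 285270 = (-471250 - 3088858) + 285270 = -3560108 + 285270 = -3274838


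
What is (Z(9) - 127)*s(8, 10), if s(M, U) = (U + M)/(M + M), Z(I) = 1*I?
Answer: -531/4 ≈ -132.75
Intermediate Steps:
Z(I) = I
s(M, U) = (M + U)/(2*M) (s(M, U) = (M + U)/((2*M)) = (M + U)*(1/(2*M)) = (M + U)/(2*M))
(Z(9) - 127)*s(8, 10) = (9 - 127)*((½)*(8 + 10)/8) = -59*18/8 = -118*9/8 = -531/4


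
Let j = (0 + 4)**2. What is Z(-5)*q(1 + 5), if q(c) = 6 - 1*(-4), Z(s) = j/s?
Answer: -32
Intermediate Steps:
j = 16 (j = 4**2 = 16)
Z(s) = 16/s
q(c) = 10 (q(c) = 6 + 4 = 10)
Z(-5)*q(1 + 5) = (16/(-5))*10 = (16*(-1/5))*10 = -16/5*10 = -32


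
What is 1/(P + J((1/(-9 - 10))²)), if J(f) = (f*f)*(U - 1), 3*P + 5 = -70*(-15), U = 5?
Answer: 390963/136185457 ≈ 0.0028708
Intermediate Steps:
P = 1045/3 (P = -5/3 + (-70*(-15))/3 = -5/3 + (⅓)*1050 = -5/3 + 350 = 1045/3 ≈ 348.33)
J(f) = 4*f² (J(f) = (f*f)*(5 - 1) = f²*4 = 4*f²)
1/(P + J((1/(-9 - 10))²)) = 1/(1045/3 + 4*((1/(-9 - 10))²)²) = 1/(1045/3 + 4*((1/(-19))²)²) = 1/(1045/3 + 4*((-1/19)²)²) = 1/(1045/3 + 4*(1/361)²) = 1/(1045/3 + 4*(1/130321)) = 1/(1045/3 + 4/130321) = 1/(136185457/390963) = 390963/136185457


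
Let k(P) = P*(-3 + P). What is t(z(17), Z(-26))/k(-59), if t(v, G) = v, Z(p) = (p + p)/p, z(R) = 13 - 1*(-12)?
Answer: 25/3658 ≈ 0.0068343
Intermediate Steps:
z(R) = 25 (z(R) = 13 + 12 = 25)
Z(p) = 2 (Z(p) = (2*p)/p = 2)
t(z(17), Z(-26))/k(-59) = 25/((-59*(-3 - 59))) = 25/((-59*(-62))) = 25/3658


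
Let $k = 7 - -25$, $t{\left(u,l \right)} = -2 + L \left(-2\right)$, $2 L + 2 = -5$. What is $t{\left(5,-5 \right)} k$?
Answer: $160$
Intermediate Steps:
$L = - \frac{7}{2}$ ($L = -1 + \frac{1}{2} \left(-5\right) = -1 - \frac{5}{2} = - \frac{7}{2} \approx -3.5$)
$t{\left(u,l \right)} = 5$ ($t{\left(u,l \right)} = -2 - -7 = -2 + 7 = 5$)
$k = 32$ ($k = 7 + 25 = 32$)
$t{\left(5,-5 \right)} k = 5 \cdot 32 = 160$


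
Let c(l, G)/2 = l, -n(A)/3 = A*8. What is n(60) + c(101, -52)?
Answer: -1238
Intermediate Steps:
n(A) = -24*A (n(A) = -3*A*8 = -24*A)
c(l, G) = 2*l
n(60) + c(101, -52) = -24*60 + 2*101 = -1440 + 202 = -1238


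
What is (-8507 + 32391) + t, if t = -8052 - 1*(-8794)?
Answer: 24626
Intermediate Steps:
t = 742 (t = -8052 + 8794 = 742)
(-8507 + 32391) + t = (-8507 + 32391) + 742 = 23884 + 742 = 24626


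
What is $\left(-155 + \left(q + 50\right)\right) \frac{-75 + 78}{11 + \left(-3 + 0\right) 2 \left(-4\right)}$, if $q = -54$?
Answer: $- \frac{477}{35} \approx -13.629$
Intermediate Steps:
$\left(-155 + \left(q + 50\right)\right) \frac{-75 + 78}{11 + \left(-3 + 0\right) 2 \left(-4\right)} = \left(-155 + \left(-54 + 50\right)\right) \frac{-75 + 78}{11 + \left(-3 + 0\right) 2 \left(-4\right)} = \left(-155 - 4\right) \frac{3}{11 + \left(-3\right) 2 \left(-4\right)} = - 159 \frac{3}{11 - -24} = - 159 \frac{3}{11 + 24} = - 159 \cdot \frac{3}{35} = - 159 \cdot 3 \cdot \frac{1}{35} = \left(-159\right) \frac{3}{35} = - \frac{477}{35}$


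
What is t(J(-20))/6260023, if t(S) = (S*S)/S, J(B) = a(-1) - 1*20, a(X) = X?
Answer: -3/894289 ≈ -3.3546e-6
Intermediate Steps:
J(B) = -21 (J(B) = -1 - 1*20 = -1 - 20 = -21)
t(S) = S (t(S) = S²/S = S)
t(J(-20))/6260023 = -21/6260023 = -21*1/6260023 = -3/894289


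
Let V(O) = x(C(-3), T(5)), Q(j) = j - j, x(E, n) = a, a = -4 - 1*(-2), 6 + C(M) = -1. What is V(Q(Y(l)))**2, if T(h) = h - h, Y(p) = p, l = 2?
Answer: 4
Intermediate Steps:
C(M) = -7 (C(M) = -6 - 1 = -7)
a = -2 (a = -4 + 2 = -2)
T(h) = 0
x(E, n) = -2
Q(j) = 0
V(O) = -2
V(Q(Y(l)))**2 = (-2)**2 = 4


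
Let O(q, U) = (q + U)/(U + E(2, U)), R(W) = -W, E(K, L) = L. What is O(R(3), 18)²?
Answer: 25/144 ≈ 0.17361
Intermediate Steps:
O(q, U) = (U + q)/(2*U) (O(q, U) = (q + U)/(U + U) = (U + q)/((2*U)) = (U + q)*(1/(2*U)) = (U + q)/(2*U))
O(R(3), 18)² = ((½)*(18 - 1*3)/18)² = ((½)*(1/18)*(18 - 3))² = ((½)*(1/18)*15)² = (5/12)² = 25/144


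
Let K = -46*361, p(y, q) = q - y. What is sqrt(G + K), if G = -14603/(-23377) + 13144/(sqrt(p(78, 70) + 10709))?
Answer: sqrt(-115460243382779620227 + 25621716025751592*sqrt(1189))/83385759 ≈ 128.37*I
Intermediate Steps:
K = -16606
G = 14603/23377 + 13144*sqrt(1189)/3567 (G = -14603/(-23377) + 13144/(sqrt((70 - 1*78) + 10709)) = -14603*(-1/23377) + 13144/(sqrt((70 - 78) + 10709)) = 14603/23377 + 13144/(sqrt(-8 + 10709)) = 14603/23377 + 13144/(sqrt(10701)) = 14603/23377 + 13144/((3*sqrt(1189))) = 14603/23377 + 13144*(sqrt(1189)/3567) = 14603/23377 + 13144*sqrt(1189)/3567 ≈ 127.69)
sqrt(G + K) = sqrt((14603/23377 + 13144*sqrt(1189)/3567) - 16606) = sqrt(-388183859/23377 + 13144*sqrt(1189)/3567)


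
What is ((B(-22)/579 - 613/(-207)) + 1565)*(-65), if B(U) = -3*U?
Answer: -4072001570/39951 ≈ -1.0192e+5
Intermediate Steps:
((B(-22)/579 - 613/(-207)) + 1565)*(-65) = ((-3*(-22)/579 - 613/(-207)) + 1565)*(-65) = ((66*(1/579) - 613*(-1/207)) + 1565)*(-65) = ((22/193 + 613/207) + 1565)*(-65) = (122863/39951 + 1565)*(-65) = (62646178/39951)*(-65) = -4072001570/39951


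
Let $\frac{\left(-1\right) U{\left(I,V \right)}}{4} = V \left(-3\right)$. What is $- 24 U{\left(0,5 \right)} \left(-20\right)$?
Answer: $28800$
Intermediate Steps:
$U{\left(I,V \right)} = 12 V$ ($U{\left(I,V \right)} = - 4 V \left(-3\right) = - 4 \left(- 3 V\right) = 12 V$)
$- 24 U{\left(0,5 \right)} \left(-20\right) = - 24 \cdot 12 \cdot 5 \left(-20\right) = \left(-24\right) 60 \left(-20\right) = \left(-1440\right) \left(-20\right) = 28800$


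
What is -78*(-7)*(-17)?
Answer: -9282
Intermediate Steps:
-78*(-7)*(-17) = -39*(-14)*(-17) = 546*(-17) = -9282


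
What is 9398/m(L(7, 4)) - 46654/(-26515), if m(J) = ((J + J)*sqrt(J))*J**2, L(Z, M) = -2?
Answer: 46654/26515 + 4699*I*sqrt(2)/16 ≈ 1.7595 + 415.34*I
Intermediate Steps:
m(J) = 2*J**(7/2) (m(J) = ((2*J)*sqrt(J))*J**2 = (2*J**(3/2))*J**2 = 2*J**(7/2))
9398/m(L(7, 4)) - 46654/(-26515) = 9398/((2*(-2)**(7/2))) - 46654/(-26515) = 9398/((2*(-8*I*sqrt(2)))) - 46654*(-1/26515) = 9398/((-16*I*sqrt(2))) + 46654/26515 = 9398*(I*sqrt(2)/32) + 46654/26515 = 4699*I*sqrt(2)/16 + 46654/26515 = 46654/26515 + 4699*I*sqrt(2)/16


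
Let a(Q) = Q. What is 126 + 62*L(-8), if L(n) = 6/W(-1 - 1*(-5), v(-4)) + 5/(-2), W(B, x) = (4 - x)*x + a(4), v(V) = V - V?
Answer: 64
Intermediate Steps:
v(V) = 0
W(B, x) = 4 + x*(4 - x) (W(B, x) = (4 - x)*x + 4 = x*(4 - x) + 4 = 4 + x*(4 - x))
L(n) = -1 (L(n) = 6/(4 - 1*0² + 4*0) + 5/(-2) = 6/(4 - 1*0 + 0) + 5*(-½) = 6/(4 + 0 + 0) - 5/2 = 6/4 - 5/2 = 6*(¼) - 5/2 = 3/2 - 5/2 = -1)
126 + 62*L(-8) = 126 + 62*(-1) = 126 - 62 = 64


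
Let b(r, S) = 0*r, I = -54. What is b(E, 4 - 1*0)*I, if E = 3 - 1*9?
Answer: 0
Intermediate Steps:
E = -6 (E = 3 - 9 = -6)
b(r, S) = 0
b(E, 4 - 1*0)*I = 0*(-54) = 0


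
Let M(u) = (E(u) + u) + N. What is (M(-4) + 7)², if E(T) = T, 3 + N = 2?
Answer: 4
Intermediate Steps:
N = -1 (N = -3 + 2 = -1)
M(u) = -1 + 2*u (M(u) = (u + u) - 1 = 2*u - 1 = -1 + 2*u)
(M(-4) + 7)² = ((-1 + 2*(-4)) + 7)² = ((-1 - 8) + 7)² = (-9 + 7)² = (-2)² = 4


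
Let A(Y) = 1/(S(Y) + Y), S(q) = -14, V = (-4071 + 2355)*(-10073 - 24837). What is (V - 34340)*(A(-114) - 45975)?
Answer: -88082553831805/32 ≈ -2.7526e+12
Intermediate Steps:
V = 59905560 (V = -1716*(-34910) = 59905560)
A(Y) = 1/(-14 + Y)
(V - 34340)*(A(-114) - 45975) = (59905560 - 34340)*(1/(-14 - 114) - 45975) = 59871220*(1/(-128) - 45975) = 59871220*(-1/128 - 45975) = 59871220*(-5884801/128) = -88082553831805/32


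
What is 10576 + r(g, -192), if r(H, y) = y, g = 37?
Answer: 10384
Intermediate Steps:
10576 + r(g, -192) = 10576 - 192 = 10384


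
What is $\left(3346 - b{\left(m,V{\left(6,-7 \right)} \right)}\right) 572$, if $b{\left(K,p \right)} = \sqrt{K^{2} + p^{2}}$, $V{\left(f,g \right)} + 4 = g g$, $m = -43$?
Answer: $1913912 - 572 \sqrt{3874} \approx 1.8783 \cdot 10^{6}$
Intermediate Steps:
$V{\left(f,g \right)} = -4 + g^{2}$ ($V{\left(f,g \right)} = -4 + g g = -4 + g^{2}$)
$\left(3346 - b{\left(m,V{\left(6,-7 \right)} \right)}\right) 572 = \left(3346 - \sqrt{\left(-43\right)^{2} + \left(-4 + \left(-7\right)^{2}\right)^{2}}\right) 572 = \left(3346 - \sqrt{1849 + \left(-4 + 49\right)^{2}}\right) 572 = \left(3346 - \sqrt{1849 + 45^{2}}\right) 572 = \left(3346 - \sqrt{1849 + 2025}\right) 572 = \left(3346 - \sqrt{3874}\right) 572 = 1913912 - 572 \sqrt{3874}$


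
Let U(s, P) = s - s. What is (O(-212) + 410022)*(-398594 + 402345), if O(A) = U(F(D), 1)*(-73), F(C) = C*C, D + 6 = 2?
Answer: 1537992522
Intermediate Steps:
D = -4 (D = -6 + 2 = -4)
F(C) = C**2
U(s, P) = 0
O(A) = 0 (O(A) = 0*(-73) = 0)
(O(-212) + 410022)*(-398594 + 402345) = (0 + 410022)*(-398594 + 402345) = 410022*3751 = 1537992522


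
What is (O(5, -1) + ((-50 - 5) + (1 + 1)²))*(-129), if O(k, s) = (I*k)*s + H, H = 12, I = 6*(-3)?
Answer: -6579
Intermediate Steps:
I = -18
O(k, s) = 12 - 18*k*s (O(k, s) = (-18*k)*s + 12 = -18*k*s + 12 = 12 - 18*k*s)
(O(5, -1) + ((-50 - 5) + (1 + 1)²))*(-129) = ((12 - 18*5*(-1)) + ((-50 - 5) + (1 + 1)²))*(-129) = ((12 + 90) + (-55 + 2²))*(-129) = (102 + (-55 + 4))*(-129) = (102 - 51)*(-129) = 51*(-129) = -6579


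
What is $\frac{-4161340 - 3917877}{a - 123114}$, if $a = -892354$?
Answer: $\frac{8079217}{1015468} \approx 7.9562$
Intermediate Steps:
$\frac{-4161340 - 3917877}{a - 123114} = \frac{-4161340 - 3917877}{-892354 - 123114} = - \frac{8079217}{-1015468} = \left(-8079217\right) \left(- \frac{1}{1015468}\right) = \frac{8079217}{1015468}$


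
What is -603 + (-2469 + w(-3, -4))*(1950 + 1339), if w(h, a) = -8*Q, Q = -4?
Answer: -8015896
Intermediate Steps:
w(h, a) = 32 (w(h, a) = -8*(-4) = 32)
-603 + (-2469 + w(-3, -4))*(1950 + 1339) = -603 + (-2469 + 32)*(1950 + 1339) = -603 - 2437*3289 = -603 - 8015293 = -8015896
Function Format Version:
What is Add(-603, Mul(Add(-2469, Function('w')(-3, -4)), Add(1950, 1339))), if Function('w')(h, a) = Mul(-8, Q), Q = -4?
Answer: -8015896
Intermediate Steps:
Function('w')(h, a) = 32 (Function('w')(h, a) = Mul(-8, -4) = 32)
Add(-603, Mul(Add(-2469, Function('w')(-3, -4)), Add(1950, 1339))) = Add(-603, Mul(Add(-2469, 32), Add(1950, 1339))) = Add(-603, Mul(-2437, 3289)) = Add(-603, -8015293) = -8015896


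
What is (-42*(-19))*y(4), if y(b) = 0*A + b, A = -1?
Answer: 3192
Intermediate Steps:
y(b) = b (y(b) = 0*(-1) + b = 0 + b = b)
(-42*(-19))*y(4) = -42*(-19)*4 = 798*4 = 3192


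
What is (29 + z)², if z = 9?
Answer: 1444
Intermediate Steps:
(29 + z)² = (29 + 9)² = 38² = 1444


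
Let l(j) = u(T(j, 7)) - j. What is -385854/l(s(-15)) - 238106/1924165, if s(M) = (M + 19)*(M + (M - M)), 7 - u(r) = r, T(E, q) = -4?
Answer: -5419442828/997195 ≈ -5434.7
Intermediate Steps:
u(r) = 7 - r
s(M) = M*(19 + M) (s(M) = (19 + M)*(M + 0) = (19 + M)*M = M*(19 + M))
l(j) = 11 - j (l(j) = (7 - 1*(-4)) - j = (7 + 4) - j = 11 - j)
-385854/l(s(-15)) - 238106/1924165 = -385854/(11 - (-15)*(19 - 15)) - 238106/1924165 = -385854/(11 - (-15)*4) - 238106*1/1924165 = -385854/(11 - 1*(-60)) - 1738/14045 = -385854/(11 + 60) - 1738/14045 = -385854/71 - 1738/14045 = -5419442828/997195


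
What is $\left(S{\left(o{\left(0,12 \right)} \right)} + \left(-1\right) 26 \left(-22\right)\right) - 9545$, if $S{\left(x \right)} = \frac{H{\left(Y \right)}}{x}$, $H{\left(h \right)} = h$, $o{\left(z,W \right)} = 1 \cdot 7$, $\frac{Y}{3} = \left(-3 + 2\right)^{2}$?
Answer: $- \frac{62808}{7} \approx -8972.6$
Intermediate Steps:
$Y = 3$ ($Y = 3 \left(-3 + 2\right)^{2} = 3 \left(-1\right)^{2} = 3 \cdot 1 = 3$)
$o{\left(z,W \right)} = 7$
$S{\left(x \right)} = \frac{3}{x}$
$\left(S{\left(o{\left(0,12 \right)} \right)} + \left(-1\right) 26 \left(-22\right)\right) - 9545 = \left(\frac{3}{7} + \left(-1\right) 26 \left(-22\right)\right) - 9545 = \left(3 \cdot \frac{1}{7} - -572\right) - 9545 = \left(\frac{3}{7} + 572\right) - 9545 = \frac{4007}{7} - 9545 = - \frac{62808}{7}$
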